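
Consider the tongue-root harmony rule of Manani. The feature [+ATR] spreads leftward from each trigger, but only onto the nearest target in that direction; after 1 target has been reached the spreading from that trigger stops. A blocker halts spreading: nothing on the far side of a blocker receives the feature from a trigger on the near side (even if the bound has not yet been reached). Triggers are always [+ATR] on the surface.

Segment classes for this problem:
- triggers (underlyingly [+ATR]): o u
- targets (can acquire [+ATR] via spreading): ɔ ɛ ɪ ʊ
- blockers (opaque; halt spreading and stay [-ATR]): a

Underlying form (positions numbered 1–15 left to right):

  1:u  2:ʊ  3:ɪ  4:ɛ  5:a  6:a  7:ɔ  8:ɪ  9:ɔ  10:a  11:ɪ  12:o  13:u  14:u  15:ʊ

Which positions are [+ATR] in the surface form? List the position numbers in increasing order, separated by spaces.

1 11 12 13 14

From /u/ at 1 leftward: word edge.
From /o/ at 12 leftward: 11 /ɪ/ → [+ATR]; bound reached.
From /u/ at 13 leftward: 12 /o/ is itself a trigger — this domain ends here.
From /u/ at 14 leftward: 13 /u/ is itself a trigger — this domain ends here.
Targets with no active source: positions 2 3 4 7 8 9 15 stay [-ATR].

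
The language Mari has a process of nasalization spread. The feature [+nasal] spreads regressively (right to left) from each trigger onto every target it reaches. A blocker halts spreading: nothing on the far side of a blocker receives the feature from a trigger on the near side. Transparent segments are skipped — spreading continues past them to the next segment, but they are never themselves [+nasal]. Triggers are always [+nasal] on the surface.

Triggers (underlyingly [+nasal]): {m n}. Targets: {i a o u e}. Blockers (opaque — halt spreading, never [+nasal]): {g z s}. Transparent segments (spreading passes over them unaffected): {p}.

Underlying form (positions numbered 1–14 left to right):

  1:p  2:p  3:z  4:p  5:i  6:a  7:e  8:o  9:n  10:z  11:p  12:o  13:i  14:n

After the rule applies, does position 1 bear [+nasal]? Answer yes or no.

From /n/ at 9 leftward: 8 /o/ → [+nasal]; 7 /e/ → [+nasal]; 6 /a/ → [+nasal]; 5 /i/ → [+nasal]; 4 /p/ transparent; 3 /z/ blocks.
From /n/ at 14 leftward: 13 /i/ → [+nasal]; 12 /o/ → [+nasal]; 11 /p/ transparent; 10 /z/ blocks.
[+nasal] positions on the surface: 5 6 7 8 9 12 13 14.

no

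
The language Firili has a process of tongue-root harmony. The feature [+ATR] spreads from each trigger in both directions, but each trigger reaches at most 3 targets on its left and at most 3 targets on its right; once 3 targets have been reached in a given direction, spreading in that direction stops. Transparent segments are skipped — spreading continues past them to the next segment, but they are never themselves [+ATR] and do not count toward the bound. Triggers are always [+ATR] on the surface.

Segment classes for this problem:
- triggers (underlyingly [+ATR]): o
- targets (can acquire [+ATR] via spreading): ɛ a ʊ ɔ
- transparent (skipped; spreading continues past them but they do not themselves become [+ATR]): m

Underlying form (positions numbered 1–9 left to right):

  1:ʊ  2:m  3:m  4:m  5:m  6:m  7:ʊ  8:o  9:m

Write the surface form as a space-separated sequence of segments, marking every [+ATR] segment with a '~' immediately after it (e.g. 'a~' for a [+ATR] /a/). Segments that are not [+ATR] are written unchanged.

ʊ~ m m m m m ʊ~ o~ m

From /o/ at 8 rightward: 9 /m/ transparent; word edge.
From /o/ at 8 leftward: 7 /ʊ/ → [+ATR]; 6 /m/ transparent; 5 /m/ transparent; 4 /m/ transparent; 3 /m/ transparent; 2 /m/ transparent; 1 /ʊ/ → [+ATR]; word edge.
[+ATR] positions on the surface: 1 7 8.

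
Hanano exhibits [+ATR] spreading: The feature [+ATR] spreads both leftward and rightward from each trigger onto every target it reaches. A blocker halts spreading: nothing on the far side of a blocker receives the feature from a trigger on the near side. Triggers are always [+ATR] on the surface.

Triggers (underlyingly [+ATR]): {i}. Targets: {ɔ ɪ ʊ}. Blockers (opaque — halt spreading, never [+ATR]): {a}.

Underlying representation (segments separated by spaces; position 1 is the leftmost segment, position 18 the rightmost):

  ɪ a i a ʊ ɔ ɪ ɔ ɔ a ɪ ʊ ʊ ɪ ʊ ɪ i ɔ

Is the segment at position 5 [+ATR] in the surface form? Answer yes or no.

no

From /i/ at 3 rightward: 4 /a/ blocks.
From /i/ at 3 leftward: 2 /a/ blocks.
From /i/ at 17 rightward: 18 /ɔ/ → [+ATR]; word edge.
From /i/ at 17 leftward: 16 /ɪ/ → [+ATR]; 15 /ʊ/ → [+ATR]; 14 /ɪ/ → [+ATR]; 13 /ʊ/ → [+ATR]; 12 /ʊ/ → [+ATR]; 11 /ɪ/ → [+ATR]; 10 /a/ blocks.
Targets with no active source: positions 1 5 6 7 8 9 stay [-ATR].
[+ATR] positions on the surface: 3 11 12 13 14 15 16 17 18.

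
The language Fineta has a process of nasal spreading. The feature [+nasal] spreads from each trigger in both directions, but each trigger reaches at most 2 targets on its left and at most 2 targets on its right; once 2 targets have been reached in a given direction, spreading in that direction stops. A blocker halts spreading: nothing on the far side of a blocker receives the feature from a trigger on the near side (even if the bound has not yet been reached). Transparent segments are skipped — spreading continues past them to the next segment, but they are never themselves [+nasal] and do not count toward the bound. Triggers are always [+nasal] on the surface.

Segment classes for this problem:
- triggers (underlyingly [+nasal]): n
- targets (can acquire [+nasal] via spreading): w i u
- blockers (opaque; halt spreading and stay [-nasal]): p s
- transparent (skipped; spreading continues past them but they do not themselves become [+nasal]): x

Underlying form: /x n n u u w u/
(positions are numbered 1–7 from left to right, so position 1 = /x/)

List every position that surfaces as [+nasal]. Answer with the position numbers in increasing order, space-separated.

From /n/ at 2 rightward: 3 /n/ is itself a trigger — this domain ends here.
From /n/ at 2 leftward: 1 /x/ transparent; word edge.
From /n/ at 3 rightward: 4 /u/ → [+nasal]; 5 /u/ → [+nasal]; bound reached.
From /n/ at 3 leftward: 2 /n/ is itself a trigger — this domain ends here.
Targets with no active source: positions 6 7 stay [-nasal].

2 3 4 5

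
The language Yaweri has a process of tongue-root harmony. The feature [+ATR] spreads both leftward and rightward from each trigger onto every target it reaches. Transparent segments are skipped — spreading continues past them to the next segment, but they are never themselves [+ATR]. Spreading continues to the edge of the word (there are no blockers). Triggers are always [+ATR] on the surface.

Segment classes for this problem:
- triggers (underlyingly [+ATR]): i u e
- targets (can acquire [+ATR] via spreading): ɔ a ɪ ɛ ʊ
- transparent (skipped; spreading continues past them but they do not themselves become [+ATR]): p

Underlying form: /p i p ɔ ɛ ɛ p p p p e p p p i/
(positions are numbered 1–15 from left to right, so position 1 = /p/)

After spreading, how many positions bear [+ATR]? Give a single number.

6

From /i/ at 2 rightward: 3 /p/ transparent; 4 /ɔ/ → [+ATR]; 5 /ɛ/ → [+ATR]; 6 /ɛ/ → [+ATR]; 7 /p/ transparent; 8 /p/ transparent; 9 /p/ transparent; 10 /p/ transparent; 11 /e/ is itself a trigger — this domain ends here.
From /i/ at 2 leftward: 1 /p/ transparent; word edge.
From /e/ at 11 rightward: 12 /p/ transparent; 13 /p/ transparent; 14 /p/ transparent; 15 /i/ is itself a trigger — this domain ends here.
From /e/ at 11 leftward: 10 /p/ transparent; 9 /p/ transparent; 8 /p/ transparent; 7 /p/ transparent; 6 /ɛ/ → [+ATR]; 5 /ɛ/ → [+ATR]; 4 /ɔ/ → [+ATR]; 3 /p/ transparent; 2 /i/ is itself a trigger — this domain ends here.
From /i/ at 15 rightward: word edge.
From /i/ at 15 leftward: 14 /p/ transparent; 13 /p/ transparent; 12 /p/ transparent; 11 /e/ is itself a trigger — this domain ends here.
[+ATR] positions on the surface: 2 4 5 6 11 15.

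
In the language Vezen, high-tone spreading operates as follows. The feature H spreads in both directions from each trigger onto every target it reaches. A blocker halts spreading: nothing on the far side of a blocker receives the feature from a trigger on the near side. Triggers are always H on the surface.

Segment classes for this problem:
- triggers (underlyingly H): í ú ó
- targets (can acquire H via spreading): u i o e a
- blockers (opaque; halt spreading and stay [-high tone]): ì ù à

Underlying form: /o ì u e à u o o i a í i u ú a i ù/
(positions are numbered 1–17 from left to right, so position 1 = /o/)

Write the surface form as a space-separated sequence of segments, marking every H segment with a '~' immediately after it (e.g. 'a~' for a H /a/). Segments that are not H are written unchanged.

o ì u e à u~ o~ o~ i~ a~ í~ i~ u~ ú~ a~ i~ ù

From /í/ at 11 rightward: 12 /i/ → H; 13 /u/ → H; 14 /ú/ is itself a trigger — this domain ends here.
From /í/ at 11 leftward: 10 /a/ → H; 9 /i/ → H; 8 /o/ → H; 7 /o/ → H; 6 /u/ → H; 5 /à/ blocks.
From /ú/ at 14 rightward: 15 /a/ → H; 16 /i/ → H; 17 /ù/ blocks.
From /ú/ at 14 leftward: 13 /u/ → H; 12 /i/ → H; 11 /í/ is itself a trigger — this domain ends here.
Targets with no active source: positions 1 3 4 stay [-high tone].
H positions on the surface: 6 7 8 9 10 11 12 13 14 15 16.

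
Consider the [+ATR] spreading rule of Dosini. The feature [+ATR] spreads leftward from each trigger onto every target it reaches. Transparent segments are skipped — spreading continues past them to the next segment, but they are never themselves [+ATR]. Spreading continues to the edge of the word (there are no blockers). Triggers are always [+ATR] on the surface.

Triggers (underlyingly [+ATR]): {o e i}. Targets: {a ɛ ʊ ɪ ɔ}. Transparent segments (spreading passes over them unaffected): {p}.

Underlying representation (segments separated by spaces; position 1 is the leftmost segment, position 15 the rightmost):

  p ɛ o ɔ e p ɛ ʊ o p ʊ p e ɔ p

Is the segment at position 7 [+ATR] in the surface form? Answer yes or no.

yes

From /o/ at 3 leftward: 2 /ɛ/ → [+ATR]; 1 /p/ transparent; word edge.
From /e/ at 5 leftward: 4 /ɔ/ → [+ATR]; 3 /o/ is itself a trigger — this domain ends here.
From /o/ at 9 leftward: 8 /ʊ/ → [+ATR]; 7 /ɛ/ → [+ATR]; 6 /p/ transparent; 5 /e/ is itself a trigger — this domain ends here.
From /e/ at 13 leftward: 12 /p/ transparent; 11 /ʊ/ → [+ATR]; 10 /p/ transparent; 9 /o/ is itself a trigger — this domain ends here.
Target with no active source: position 14 stays [-ATR].
[+ATR] positions on the surface: 2 3 4 5 7 8 9 11 13.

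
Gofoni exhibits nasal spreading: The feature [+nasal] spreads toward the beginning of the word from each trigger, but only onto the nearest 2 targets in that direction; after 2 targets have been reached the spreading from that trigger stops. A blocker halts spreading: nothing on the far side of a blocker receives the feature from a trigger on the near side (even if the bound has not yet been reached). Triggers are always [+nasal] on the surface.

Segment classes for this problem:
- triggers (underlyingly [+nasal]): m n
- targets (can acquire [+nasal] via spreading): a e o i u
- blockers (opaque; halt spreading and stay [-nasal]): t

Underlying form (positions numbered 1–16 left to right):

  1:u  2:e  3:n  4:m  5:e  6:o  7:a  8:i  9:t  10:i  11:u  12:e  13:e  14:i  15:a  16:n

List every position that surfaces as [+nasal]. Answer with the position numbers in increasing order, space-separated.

From /n/ at 3 leftward: 2 /e/ → [+nasal]; 1 /u/ → [+nasal]; bound reached.
From /m/ at 4 leftward: 3 /n/ is itself a trigger — this domain ends here.
From /n/ at 16 leftward: 15 /a/ → [+nasal]; 14 /i/ → [+nasal]; bound reached.
Targets with no active source: positions 5 6 7 8 10 11 12 13 stay [-nasal].

1 2 3 4 14 15 16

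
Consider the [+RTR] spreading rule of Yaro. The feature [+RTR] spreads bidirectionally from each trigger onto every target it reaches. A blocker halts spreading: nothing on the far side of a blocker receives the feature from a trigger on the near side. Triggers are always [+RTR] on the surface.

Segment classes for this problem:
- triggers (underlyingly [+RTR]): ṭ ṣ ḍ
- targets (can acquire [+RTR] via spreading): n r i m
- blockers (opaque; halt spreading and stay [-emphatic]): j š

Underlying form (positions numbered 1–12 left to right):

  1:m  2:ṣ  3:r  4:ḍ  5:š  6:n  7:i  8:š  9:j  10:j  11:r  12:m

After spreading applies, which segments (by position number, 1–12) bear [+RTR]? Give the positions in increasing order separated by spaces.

1 2 3 4

From /ṣ/ at 2 rightward: 3 /r/ → [+RTR]; 4 /ḍ/ is itself a trigger — this domain ends here.
From /ṣ/ at 2 leftward: 1 /m/ → [+RTR]; word edge.
From /ḍ/ at 4 rightward: 5 /š/ blocks.
From /ḍ/ at 4 leftward: 3 /r/ → [+RTR]; 2 /ṣ/ is itself a trigger — this domain ends here.
Targets with no active source: positions 6 7 11 12 stay [-emphatic].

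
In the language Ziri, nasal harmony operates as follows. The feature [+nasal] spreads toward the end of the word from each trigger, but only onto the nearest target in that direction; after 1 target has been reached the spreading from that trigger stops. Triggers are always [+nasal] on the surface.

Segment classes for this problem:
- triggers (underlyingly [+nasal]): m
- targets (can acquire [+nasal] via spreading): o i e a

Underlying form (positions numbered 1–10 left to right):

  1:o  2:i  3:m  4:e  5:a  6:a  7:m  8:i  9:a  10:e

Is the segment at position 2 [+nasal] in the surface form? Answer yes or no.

From /m/ at 3 rightward: 4 /e/ → [+nasal]; bound reached.
From /m/ at 7 rightward: 8 /i/ → [+nasal]; bound reached.
Targets with no active source: positions 1 2 5 6 9 10 stay [-nasal].
[+nasal] positions on the surface: 3 4 7 8.

no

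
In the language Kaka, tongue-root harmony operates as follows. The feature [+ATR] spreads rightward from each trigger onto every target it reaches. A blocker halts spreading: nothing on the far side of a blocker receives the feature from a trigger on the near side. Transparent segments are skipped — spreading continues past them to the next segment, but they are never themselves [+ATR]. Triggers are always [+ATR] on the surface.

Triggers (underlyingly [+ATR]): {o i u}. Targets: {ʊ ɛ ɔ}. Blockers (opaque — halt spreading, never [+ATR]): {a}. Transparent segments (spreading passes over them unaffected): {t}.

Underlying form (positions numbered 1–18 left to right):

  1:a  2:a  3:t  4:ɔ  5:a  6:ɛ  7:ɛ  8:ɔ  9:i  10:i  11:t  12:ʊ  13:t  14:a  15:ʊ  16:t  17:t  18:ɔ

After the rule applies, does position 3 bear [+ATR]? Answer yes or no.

no

From /i/ at 9 rightward: 10 /i/ is itself a trigger — this domain ends here.
From /i/ at 10 rightward: 11 /t/ transparent; 12 /ʊ/ → [+ATR]; 13 /t/ transparent; 14 /a/ blocks.
Targets with no active source: positions 4 6 7 8 15 18 stay [-ATR].
[+ATR] positions on the surface: 9 10 12.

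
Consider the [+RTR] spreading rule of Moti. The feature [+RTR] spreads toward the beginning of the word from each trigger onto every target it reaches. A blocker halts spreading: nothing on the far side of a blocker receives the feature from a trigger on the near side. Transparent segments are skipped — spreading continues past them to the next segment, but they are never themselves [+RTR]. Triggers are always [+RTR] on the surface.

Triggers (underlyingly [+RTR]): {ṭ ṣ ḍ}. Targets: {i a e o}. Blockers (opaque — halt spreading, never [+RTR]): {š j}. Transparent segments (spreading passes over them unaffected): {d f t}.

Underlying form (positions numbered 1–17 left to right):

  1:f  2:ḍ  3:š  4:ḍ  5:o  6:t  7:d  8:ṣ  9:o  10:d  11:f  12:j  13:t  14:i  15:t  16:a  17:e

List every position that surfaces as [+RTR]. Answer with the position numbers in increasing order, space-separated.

2 4 5 8

From /ḍ/ at 2 leftward: 1 /f/ transparent; word edge.
From /ḍ/ at 4 leftward: 3 /š/ blocks.
From /ṣ/ at 8 leftward: 7 /d/ transparent; 6 /t/ transparent; 5 /o/ → [+RTR]; 4 /ḍ/ is itself a trigger — this domain ends here.
Targets with no active source: positions 9 14 16 17 stay [-emphatic].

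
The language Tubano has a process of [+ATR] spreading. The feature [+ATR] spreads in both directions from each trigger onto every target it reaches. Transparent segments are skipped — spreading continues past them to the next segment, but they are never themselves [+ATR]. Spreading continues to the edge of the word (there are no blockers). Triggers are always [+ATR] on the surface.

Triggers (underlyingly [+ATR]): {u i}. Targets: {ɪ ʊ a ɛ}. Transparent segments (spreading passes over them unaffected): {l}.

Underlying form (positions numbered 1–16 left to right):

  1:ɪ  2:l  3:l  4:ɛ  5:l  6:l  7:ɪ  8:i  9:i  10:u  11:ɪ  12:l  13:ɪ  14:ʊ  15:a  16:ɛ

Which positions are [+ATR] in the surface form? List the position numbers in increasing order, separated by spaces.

1 4 7 8 9 10 11 13 14 15 16

From /i/ at 8 rightward: 9 /i/ is itself a trigger — this domain ends here.
From /i/ at 8 leftward: 7 /ɪ/ → [+ATR]; 6 /l/ transparent; 5 /l/ transparent; 4 /ɛ/ → [+ATR]; 3 /l/ transparent; 2 /l/ transparent; 1 /ɪ/ → [+ATR]; word edge.
From /i/ at 9 rightward: 10 /u/ is itself a trigger — this domain ends here.
From /i/ at 9 leftward: 8 /i/ is itself a trigger — this domain ends here.
From /u/ at 10 rightward: 11 /ɪ/ → [+ATR]; 12 /l/ transparent; 13 /ɪ/ → [+ATR]; 14 /ʊ/ → [+ATR]; 15 /a/ → [+ATR]; 16 /ɛ/ → [+ATR]; word edge.
From /u/ at 10 leftward: 9 /i/ is itself a trigger — this domain ends here.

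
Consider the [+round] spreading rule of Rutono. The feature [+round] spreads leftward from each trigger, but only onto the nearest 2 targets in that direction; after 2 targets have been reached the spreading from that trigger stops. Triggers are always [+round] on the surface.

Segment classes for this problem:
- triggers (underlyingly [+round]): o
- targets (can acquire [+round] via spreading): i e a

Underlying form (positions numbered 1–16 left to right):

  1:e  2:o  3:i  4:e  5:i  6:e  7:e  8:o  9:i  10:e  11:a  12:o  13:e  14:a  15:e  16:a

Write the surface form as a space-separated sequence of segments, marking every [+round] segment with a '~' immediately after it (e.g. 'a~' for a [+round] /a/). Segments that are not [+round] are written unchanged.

e~ o~ i e i e~ e~ o~ i e~ a~ o~ e a e a

From /o/ at 2 leftward: 1 /e/ → [+round]; word edge.
From /o/ at 8 leftward: 7 /e/ → [+round]; 6 /e/ → [+round]; bound reached.
From /o/ at 12 leftward: 11 /a/ → [+round]; 10 /e/ → [+round]; bound reached.
Targets with no active source: positions 3 4 5 9 13 14 15 16 stay [-round].
[+round] positions on the surface: 1 2 6 7 8 10 11 12.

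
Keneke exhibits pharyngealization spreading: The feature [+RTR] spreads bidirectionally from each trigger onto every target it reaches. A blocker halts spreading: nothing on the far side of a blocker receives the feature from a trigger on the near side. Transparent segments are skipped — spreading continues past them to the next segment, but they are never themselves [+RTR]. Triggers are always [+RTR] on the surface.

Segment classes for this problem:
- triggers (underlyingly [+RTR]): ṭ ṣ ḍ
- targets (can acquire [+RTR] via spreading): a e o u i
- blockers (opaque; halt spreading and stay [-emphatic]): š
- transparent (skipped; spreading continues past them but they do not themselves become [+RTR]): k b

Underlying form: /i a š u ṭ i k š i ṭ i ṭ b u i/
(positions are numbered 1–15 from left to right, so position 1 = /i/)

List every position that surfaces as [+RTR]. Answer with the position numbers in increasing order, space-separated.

4 5 6 9 10 11 12 14 15

From /ṭ/ at 5 rightward: 6 /i/ → [+RTR]; 7 /k/ transparent; 8 /š/ blocks.
From /ṭ/ at 5 leftward: 4 /u/ → [+RTR]; 3 /š/ blocks.
From /ṭ/ at 10 rightward: 11 /i/ → [+RTR]; 12 /ṭ/ is itself a trigger — this domain ends here.
From /ṭ/ at 10 leftward: 9 /i/ → [+RTR]; 8 /š/ blocks.
From /ṭ/ at 12 rightward: 13 /b/ transparent; 14 /u/ → [+RTR]; 15 /i/ → [+RTR]; word edge.
From /ṭ/ at 12 leftward: 11 /i/ → [+RTR]; 10 /ṭ/ is itself a trigger — this domain ends here.
Targets with no active source: positions 1 2 stay [-emphatic].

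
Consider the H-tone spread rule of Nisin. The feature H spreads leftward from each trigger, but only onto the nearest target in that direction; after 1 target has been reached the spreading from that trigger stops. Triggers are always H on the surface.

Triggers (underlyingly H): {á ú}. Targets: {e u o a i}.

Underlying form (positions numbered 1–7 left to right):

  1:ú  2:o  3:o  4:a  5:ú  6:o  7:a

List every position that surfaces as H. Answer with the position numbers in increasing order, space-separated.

From /ú/ at 1 leftward: word edge.
From /ú/ at 5 leftward: 4 /a/ → H; bound reached.
Targets with no active source: positions 2 3 6 7 stay [-high tone].

1 4 5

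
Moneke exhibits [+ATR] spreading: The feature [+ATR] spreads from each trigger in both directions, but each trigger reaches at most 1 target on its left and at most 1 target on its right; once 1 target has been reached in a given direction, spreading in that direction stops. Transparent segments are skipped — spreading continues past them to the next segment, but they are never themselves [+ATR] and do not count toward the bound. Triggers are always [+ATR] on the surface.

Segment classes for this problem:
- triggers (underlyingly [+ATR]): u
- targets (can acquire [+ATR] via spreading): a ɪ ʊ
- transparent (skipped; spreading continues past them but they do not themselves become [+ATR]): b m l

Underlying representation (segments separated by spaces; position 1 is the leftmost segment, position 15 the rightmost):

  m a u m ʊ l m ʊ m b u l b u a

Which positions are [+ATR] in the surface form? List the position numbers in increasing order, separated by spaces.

2 3 5 8 11 14 15

From /u/ at 3 rightward: 4 /m/ transparent; 5 /ʊ/ → [+ATR]; bound reached.
From /u/ at 3 leftward: 2 /a/ → [+ATR]; bound reached.
From /u/ at 11 rightward: 12 /l/ transparent; 13 /b/ transparent; 14 /u/ is itself a trigger — this domain ends here.
From /u/ at 11 leftward: 10 /b/ transparent; 9 /m/ transparent; 8 /ʊ/ → [+ATR]; bound reached.
From /u/ at 14 rightward: 15 /a/ → [+ATR]; bound reached.
From /u/ at 14 leftward: 13 /b/ transparent; 12 /l/ transparent; 11 /u/ is itself a trigger — this domain ends here.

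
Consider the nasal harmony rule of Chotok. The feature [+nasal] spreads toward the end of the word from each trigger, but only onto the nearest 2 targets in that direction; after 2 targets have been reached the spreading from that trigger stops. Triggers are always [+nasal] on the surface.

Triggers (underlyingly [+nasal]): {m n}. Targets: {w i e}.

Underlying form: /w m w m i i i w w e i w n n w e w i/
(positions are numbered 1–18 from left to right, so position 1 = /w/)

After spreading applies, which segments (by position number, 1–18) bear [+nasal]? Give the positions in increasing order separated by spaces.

2 3 4 5 6 13 14 15 16

From /m/ at 2 rightward: 3 /w/ → [+nasal]; 4 /m/ is itself a trigger — this domain ends here.
From /m/ at 4 rightward: 5 /i/ → [+nasal]; 6 /i/ → [+nasal]; bound reached.
From /n/ at 13 rightward: 14 /n/ is itself a trigger — this domain ends here.
From /n/ at 14 rightward: 15 /w/ → [+nasal]; 16 /e/ → [+nasal]; bound reached.
Targets with no active source: positions 1 7 8 9 10 11 12 17 18 stay [-nasal].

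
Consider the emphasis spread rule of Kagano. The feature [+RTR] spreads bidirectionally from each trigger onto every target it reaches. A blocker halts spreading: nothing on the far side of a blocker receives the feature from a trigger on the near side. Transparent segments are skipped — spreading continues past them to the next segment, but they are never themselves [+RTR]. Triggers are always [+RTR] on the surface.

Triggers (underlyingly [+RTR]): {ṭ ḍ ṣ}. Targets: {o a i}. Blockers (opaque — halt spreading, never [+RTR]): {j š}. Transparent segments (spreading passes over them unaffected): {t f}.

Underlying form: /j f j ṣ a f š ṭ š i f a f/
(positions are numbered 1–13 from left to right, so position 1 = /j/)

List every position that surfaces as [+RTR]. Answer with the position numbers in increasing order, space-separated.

From /ṣ/ at 4 rightward: 5 /a/ → [+RTR]; 6 /f/ transparent; 7 /š/ blocks.
From /ṣ/ at 4 leftward: 3 /j/ blocks.
From /ṭ/ at 8 rightward: 9 /š/ blocks.
From /ṭ/ at 8 leftward: 7 /š/ blocks.
Targets with no active source: positions 10 12 stay [-emphatic].

4 5 8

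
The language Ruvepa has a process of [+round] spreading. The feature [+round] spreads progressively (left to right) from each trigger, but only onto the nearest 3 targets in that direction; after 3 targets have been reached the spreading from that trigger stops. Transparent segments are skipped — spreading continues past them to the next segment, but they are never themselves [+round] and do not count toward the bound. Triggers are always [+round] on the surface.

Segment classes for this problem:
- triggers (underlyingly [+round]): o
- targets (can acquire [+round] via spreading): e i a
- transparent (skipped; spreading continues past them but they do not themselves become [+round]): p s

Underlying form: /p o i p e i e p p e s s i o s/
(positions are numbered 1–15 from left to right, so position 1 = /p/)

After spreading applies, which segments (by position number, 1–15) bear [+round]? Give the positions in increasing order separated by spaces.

From /o/ at 2 rightward: 3 /i/ → [+round]; 4 /p/ transparent; 5 /e/ → [+round]; 6 /i/ → [+round]; bound reached.
From /o/ at 14 rightward: 15 /s/ transparent; word edge.
Targets with no active source: positions 7 10 13 stay [-round].

2 3 5 6 14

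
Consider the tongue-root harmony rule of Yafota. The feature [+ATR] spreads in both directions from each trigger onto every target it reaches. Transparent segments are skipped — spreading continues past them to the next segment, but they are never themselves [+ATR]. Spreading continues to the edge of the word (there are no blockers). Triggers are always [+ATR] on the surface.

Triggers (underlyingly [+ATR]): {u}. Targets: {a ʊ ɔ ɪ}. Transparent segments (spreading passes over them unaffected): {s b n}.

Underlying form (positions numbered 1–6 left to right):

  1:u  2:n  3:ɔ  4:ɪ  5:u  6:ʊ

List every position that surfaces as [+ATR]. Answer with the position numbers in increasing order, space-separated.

From /u/ at 1 rightward: 2 /n/ transparent; 3 /ɔ/ → [+ATR]; 4 /ɪ/ → [+ATR]; 5 /u/ is itself a trigger — this domain ends here.
From /u/ at 1 leftward: word edge.
From /u/ at 5 rightward: 6 /ʊ/ → [+ATR]; word edge.
From /u/ at 5 leftward: 4 /ɪ/ → [+ATR]; 3 /ɔ/ → [+ATR]; 2 /n/ transparent; 1 /u/ is itself a trigger — this domain ends here.

1 3 4 5 6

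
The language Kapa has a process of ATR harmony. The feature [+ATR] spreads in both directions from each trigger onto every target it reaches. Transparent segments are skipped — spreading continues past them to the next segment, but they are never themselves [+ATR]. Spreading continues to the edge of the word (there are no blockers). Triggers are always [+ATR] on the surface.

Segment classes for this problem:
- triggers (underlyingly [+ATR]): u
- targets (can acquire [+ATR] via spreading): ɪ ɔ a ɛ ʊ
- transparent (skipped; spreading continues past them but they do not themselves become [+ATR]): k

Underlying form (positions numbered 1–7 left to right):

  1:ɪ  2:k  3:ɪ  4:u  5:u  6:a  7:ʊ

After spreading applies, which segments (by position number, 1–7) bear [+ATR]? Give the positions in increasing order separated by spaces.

From /u/ at 4 rightward: 5 /u/ is itself a trigger — this domain ends here.
From /u/ at 4 leftward: 3 /ɪ/ → [+ATR]; 2 /k/ transparent; 1 /ɪ/ → [+ATR]; word edge.
From /u/ at 5 rightward: 6 /a/ → [+ATR]; 7 /ʊ/ → [+ATR]; word edge.
From /u/ at 5 leftward: 4 /u/ is itself a trigger — this domain ends here.

1 3 4 5 6 7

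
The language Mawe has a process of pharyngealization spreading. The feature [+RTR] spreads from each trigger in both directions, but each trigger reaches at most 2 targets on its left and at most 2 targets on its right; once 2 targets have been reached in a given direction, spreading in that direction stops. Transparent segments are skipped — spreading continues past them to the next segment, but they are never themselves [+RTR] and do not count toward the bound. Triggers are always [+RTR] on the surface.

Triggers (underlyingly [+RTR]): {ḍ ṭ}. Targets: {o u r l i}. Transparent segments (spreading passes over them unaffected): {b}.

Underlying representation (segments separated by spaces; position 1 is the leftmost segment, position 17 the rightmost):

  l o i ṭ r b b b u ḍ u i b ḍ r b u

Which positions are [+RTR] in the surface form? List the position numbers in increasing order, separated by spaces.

From /ṭ/ at 4 rightward: 5 /r/ → [+RTR]; 6 /b/ transparent; 7 /b/ transparent; 8 /b/ transparent; 9 /u/ → [+RTR]; bound reached.
From /ṭ/ at 4 leftward: 3 /i/ → [+RTR]; 2 /o/ → [+RTR]; bound reached.
From /ḍ/ at 10 rightward: 11 /u/ → [+RTR]; 12 /i/ → [+RTR]; bound reached.
From /ḍ/ at 10 leftward: 9 /u/ → [+RTR]; 8 /b/ transparent; 7 /b/ transparent; 6 /b/ transparent; 5 /r/ → [+RTR]; bound reached.
From /ḍ/ at 14 rightward: 15 /r/ → [+RTR]; 16 /b/ transparent; 17 /u/ → [+RTR]; bound reached.
From /ḍ/ at 14 leftward: 13 /b/ transparent; 12 /i/ → [+RTR]; 11 /u/ → [+RTR]; bound reached.
Target with no active source: position 1 stays [-emphatic].

2 3 4 5 9 10 11 12 14 15 17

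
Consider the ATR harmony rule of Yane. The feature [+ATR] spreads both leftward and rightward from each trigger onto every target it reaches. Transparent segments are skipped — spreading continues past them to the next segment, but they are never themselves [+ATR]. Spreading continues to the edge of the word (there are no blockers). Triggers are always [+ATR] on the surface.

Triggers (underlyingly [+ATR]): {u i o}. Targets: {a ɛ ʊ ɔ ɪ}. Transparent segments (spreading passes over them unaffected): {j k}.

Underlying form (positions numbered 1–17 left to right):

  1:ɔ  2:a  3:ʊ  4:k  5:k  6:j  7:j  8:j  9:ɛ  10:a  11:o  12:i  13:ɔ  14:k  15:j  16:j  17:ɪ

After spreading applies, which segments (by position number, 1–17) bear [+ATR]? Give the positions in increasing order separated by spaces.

1 2 3 9 10 11 12 13 17

From /o/ at 11 rightward: 12 /i/ is itself a trigger — this domain ends here.
From /o/ at 11 leftward: 10 /a/ → [+ATR]; 9 /ɛ/ → [+ATR]; 8 /j/ transparent; 7 /j/ transparent; 6 /j/ transparent; 5 /k/ transparent; 4 /k/ transparent; 3 /ʊ/ → [+ATR]; 2 /a/ → [+ATR]; 1 /ɔ/ → [+ATR]; word edge.
From /i/ at 12 rightward: 13 /ɔ/ → [+ATR]; 14 /k/ transparent; 15 /j/ transparent; 16 /j/ transparent; 17 /ɪ/ → [+ATR]; word edge.
From /i/ at 12 leftward: 11 /o/ is itself a trigger — this domain ends here.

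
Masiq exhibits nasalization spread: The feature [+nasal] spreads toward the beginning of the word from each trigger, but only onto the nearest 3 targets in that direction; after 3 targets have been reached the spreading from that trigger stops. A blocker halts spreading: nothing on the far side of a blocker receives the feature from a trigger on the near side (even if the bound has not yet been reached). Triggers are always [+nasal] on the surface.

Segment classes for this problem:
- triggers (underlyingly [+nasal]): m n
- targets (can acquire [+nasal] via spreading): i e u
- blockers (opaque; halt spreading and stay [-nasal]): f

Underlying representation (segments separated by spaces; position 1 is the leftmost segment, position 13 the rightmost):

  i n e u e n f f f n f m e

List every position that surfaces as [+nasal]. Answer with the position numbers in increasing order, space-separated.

1 2 3 4 5 6 10 12

From /n/ at 2 leftward: 1 /i/ → [+nasal]; word edge.
From /n/ at 6 leftward: 5 /e/ → [+nasal]; 4 /u/ → [+nasal]; 3 /e/ → [+nasal]; bound reached.
From /n/ at 10 leftward: 9 /f/ blocks.
From /m/ at 12 leftward: 11 /f/ blocks.
Target with no active source: position 13 stays [-nasal].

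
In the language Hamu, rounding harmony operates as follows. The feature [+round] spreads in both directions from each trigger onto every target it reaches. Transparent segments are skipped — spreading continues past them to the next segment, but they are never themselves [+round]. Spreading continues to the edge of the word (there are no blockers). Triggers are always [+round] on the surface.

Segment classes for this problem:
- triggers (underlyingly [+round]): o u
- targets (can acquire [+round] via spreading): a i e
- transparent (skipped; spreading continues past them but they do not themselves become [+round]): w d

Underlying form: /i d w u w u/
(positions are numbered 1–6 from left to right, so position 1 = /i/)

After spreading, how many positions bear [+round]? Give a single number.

From /u/ at 4 rightward: 5 /w/ transparent; 6 /u/ is itself a trigger — this domain ends here.
From /u/ at 4 leftward: 3 /w/ transparent; 2 /d/ transparent; 1 /i/ → [+round]; word edge.
From /u/ at 6 rightward: word edge.
From /u/ at 6 leftward: 5 /w/ transparent; 4 /u/ is itself a trigger — this domain ends here.
[+round] positions on the surface: 1 4 6.

3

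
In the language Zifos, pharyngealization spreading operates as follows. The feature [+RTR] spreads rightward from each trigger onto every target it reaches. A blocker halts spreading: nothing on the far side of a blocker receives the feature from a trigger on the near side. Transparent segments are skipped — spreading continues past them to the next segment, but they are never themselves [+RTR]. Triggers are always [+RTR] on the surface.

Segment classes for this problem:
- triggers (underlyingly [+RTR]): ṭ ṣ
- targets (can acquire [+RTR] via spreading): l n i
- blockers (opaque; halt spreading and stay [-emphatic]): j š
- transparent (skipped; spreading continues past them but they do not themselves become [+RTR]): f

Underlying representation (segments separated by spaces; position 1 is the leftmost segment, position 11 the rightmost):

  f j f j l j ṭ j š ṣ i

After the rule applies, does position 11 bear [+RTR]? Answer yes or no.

yes

From /ṭ/ at 7 rightward: 8 /j/ blocks.
From /ṣ/ at 10 rightward: 11 /i/ → [+RTR]; word edge.
Target with no active source: position 5 stays [-emphatic].
[+RTR] positions on the surface: 7 10 11.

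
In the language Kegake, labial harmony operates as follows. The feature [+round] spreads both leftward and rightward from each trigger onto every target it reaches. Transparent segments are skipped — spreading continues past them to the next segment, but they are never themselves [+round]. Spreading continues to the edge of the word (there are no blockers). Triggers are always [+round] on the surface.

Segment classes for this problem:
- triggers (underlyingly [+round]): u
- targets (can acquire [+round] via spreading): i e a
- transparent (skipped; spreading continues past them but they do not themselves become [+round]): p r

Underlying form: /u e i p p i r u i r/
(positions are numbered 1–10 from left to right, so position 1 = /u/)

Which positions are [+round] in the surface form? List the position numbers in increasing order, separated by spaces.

From /u/ at 1 rightward: 2 /e/ → [+round]; 3 /i/ → [+round]; 4 /p/ transparent; 5 /p/ transparent; 6 /i/ → [+round]; 7 /r/ transparent; 8 /u/ is itself a trigger — this domain ends here.
From /u/ at 1 leftward: word edge.
From /u/ at 8 rightward: 9 /i/ → [+round]; 10 /r/ transparent; word edge.
From /u/ at 8 leftward: 7 /r/ transparent; 6 /i/ → [+round]; 5 /p/ transparent; 4 /p/ transparent; 3 /i/ → [+round]; 2 /e/ → [+round]; 1 /u/ is itself a trigger — this domain ends here.

1 2 3 6 8 9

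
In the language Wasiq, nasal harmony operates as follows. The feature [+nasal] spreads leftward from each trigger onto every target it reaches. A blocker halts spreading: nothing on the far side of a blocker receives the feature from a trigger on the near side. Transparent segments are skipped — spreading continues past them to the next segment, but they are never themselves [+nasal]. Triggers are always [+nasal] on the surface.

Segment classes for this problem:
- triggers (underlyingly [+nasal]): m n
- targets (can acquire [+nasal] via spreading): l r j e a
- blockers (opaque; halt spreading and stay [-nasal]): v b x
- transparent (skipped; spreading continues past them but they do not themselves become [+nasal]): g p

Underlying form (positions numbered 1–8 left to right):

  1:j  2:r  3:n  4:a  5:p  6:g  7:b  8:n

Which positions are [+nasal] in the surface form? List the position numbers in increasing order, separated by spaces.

1 2 3 8

From /n/ at 3 leftward: 2 /r/ → [+nasal]; 1 /j/ → [+nasal]; word edge.
From /n/ at 8 leftward: 7 /b/ blocks.
Target with no active source: position 4 stays [-nasal].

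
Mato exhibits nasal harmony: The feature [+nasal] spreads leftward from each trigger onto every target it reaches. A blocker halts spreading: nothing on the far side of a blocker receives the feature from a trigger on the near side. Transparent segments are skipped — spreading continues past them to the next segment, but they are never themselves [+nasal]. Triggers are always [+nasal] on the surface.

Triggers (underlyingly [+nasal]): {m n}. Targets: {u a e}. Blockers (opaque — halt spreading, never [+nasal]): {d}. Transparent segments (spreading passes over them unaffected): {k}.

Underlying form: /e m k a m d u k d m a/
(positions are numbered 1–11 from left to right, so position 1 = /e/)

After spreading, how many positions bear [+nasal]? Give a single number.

From /m/ at 2 leftward: 1 /e/ → [+nasal]; word edge.
From /m/ at 5 leftward: 4 /a/ → [+nasal]; 3 /k/ transparent; 2 /m/ is itself a trigger — this domain ends here.
From /m/ at 10 leftward: 9 /d/ blocks.
Targets with no active source: positions 7 11 stay [-nasal].
[+nasal] positions on the surface: 1 2 4 5 10.

5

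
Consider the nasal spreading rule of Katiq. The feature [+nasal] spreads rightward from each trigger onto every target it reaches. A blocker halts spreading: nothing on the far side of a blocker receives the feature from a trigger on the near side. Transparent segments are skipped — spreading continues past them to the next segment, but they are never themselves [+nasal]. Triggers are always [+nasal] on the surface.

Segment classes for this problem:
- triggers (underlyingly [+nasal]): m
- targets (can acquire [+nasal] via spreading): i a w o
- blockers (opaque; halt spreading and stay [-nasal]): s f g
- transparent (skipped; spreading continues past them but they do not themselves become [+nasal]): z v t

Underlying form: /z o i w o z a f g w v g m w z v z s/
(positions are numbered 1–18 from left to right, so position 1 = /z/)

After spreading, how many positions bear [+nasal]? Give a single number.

From /m/ at 13 rightward: 14 /w/ → [+nasal]; 15 /z/ transparent; 16 /v/ transparent; 17 /z/ transparent; 18 /s/ blocks.
Targets with no active source: positions 2 3 4 5 7 10 stay [-nasal].
[+nasal] positions on the surface: 13 14.

2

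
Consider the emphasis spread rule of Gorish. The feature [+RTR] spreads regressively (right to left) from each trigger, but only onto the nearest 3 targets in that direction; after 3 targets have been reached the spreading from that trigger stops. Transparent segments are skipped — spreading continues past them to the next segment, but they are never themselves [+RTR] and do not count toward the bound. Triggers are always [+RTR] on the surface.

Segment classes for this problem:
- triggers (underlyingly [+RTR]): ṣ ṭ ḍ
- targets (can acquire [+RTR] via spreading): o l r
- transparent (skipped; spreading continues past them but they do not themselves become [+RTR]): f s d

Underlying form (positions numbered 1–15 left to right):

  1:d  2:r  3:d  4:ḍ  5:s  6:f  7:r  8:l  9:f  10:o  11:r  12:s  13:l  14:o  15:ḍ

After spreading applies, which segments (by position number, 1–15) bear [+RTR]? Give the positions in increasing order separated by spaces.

From /ḍ/ at 4 leftward: 3 /d/ transparent; 2 /r/ → [+RTR]; 1 /d/ transparent; word edge.
From /ḍ/ at 15 leftward: 14 /o/ → [+RTR]; 13 /l/ → [+RTR]; 12 /s/ transparent; 11 /r/ → [+RTR]; bound reached.
Targets with no active source: positions 7 8 10 stay [-emphatic].

2 4 11 13 14 15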